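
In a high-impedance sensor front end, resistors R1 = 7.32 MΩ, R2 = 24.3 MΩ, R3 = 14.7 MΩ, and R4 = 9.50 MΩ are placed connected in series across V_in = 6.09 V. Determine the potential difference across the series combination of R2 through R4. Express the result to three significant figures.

V ≈ 5.29 V

Total series resistance ΣR = 7.32 + 24.3 + 14.7 + 9.50 = 55.82 MΩ.
R_{R2..R4} = 24.3 + 14.7 + 9.50 = 48.50 MΩ.
Voltage divider: V = V_in · (48.50 / 55.82) = 6.09 × 0.8689 = 5.291 V.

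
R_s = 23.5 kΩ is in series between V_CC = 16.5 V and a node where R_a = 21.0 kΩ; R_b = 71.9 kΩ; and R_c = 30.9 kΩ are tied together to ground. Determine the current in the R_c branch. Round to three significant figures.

I ≈ 0.167 mA

Combine the parallel branches: R_p = (1/21.0 + 1/71.9 + 1/30.9)⁻¹ = 10.65 kΩ.
V_A by voltage divider: V_A = 16.5 × 10.65/(23.5 + 10.65) = 5.146 V.
Branch current I = V_A/R_c = 5.146/30.9 = 0.1665 mA.
(Check via current divider: I_total = 0.4832 mA; share G_k/ΣG = 0.3447 → same result.)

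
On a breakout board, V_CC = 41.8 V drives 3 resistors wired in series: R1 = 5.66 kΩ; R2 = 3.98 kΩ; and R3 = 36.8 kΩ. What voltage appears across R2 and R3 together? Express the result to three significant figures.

ΣR = 5.66 + 3.98 + 36.8 = 46.44 kΩ.
R_{R2..R3} = 3.98 + 36.8 = 40.78 kΩ.
V = V_CC · R/ΣR = 41.8 × 0.8781 = 36.71 V.

V ≈ 36.7 V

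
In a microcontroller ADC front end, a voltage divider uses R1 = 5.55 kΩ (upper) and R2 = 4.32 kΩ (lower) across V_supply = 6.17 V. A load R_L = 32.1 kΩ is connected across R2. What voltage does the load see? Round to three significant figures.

The load sits in parallel with R2, giving an effective lower resistance R2' = R2·R_L/(R2+R_L) = 3.808 kΩ.
Voltage divider with the loaded lower leg: V_out = 6.17 × 3.808/(5.55 + 3.808) = 6.17 × 0.4069 = 2.511 V.

V_out ≈ 2.51 V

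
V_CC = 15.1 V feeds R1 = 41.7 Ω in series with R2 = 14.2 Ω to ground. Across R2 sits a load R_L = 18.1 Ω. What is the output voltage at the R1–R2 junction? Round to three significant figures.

V_out ≈ 2.42 V

R2 ‖ R_L = (14.2 × 18.1)/(14.2 + 18.1) = 7.957 Ω.
Voltage divider with the loaded lower leg: V_out = 15.1 × 7.957/(41.7 + 7.957) = 15.1 × 0.1602 = 2.420 V.
(Unloaded it would be 3.84 V; the load pulls it down.)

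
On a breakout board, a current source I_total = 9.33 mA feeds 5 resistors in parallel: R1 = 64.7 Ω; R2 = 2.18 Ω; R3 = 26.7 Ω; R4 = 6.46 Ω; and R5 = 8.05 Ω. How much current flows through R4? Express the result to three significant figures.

I ≈ 1.83 mA

Conductances: ΣG = 1/64.7 + 1/2.18 + 1/26.7 + 1/6.46 + 1/8.05 = 0.7906 (1/Ω).
R4 takes the fraction G_k/ΣG = 0.1548/0.7906 = 0.1958, so I = 9.33 × 0.1958 = 1.827 mA.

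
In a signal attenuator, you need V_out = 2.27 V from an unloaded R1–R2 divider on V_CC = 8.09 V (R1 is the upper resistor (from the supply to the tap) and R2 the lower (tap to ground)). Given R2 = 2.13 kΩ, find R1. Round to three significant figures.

R1 ≈ 5.46 kΩ

Required fraction k = V_out/V_CC = 0.2806.
R1 = R2·(1/k − 1) = 2.13 × 2.564 = 5.461 kΩ.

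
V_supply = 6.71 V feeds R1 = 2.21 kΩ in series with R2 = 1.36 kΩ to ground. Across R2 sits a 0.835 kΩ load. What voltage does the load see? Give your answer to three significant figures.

First combine the lower leg with the load: R2 ‖ R_L = 0.5174 kΩ.
Then V_out = V_supply · R2'/(R1 + R2') = 6.71 × 0.5174/2.727 = 1.273 V.

V_out ≈ 1.27 V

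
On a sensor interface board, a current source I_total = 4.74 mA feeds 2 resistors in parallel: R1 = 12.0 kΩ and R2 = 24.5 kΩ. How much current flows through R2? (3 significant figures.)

For two parallel branches, I_k = I_total · (other R)/(sum of R).
So I = 4.74 × 12.0/36.50 = 1.558 mA.

I ≈ 1.56 mA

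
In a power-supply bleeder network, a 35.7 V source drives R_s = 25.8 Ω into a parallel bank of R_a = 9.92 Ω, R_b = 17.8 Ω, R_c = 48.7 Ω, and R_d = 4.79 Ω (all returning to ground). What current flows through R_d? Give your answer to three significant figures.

Equivalent of the parallel group: R_p = 2.589 Ω.
Node voltage V_A = V_supply · R_p/(R_s + R_p) = 35.7 × 0.09119 = 3.255 V.
Branch current I = V_A/R_d = 3.255/4.79 = 0.6796 A.
(Equivalently: I_total = 1.258 A, then current-divider fraction G_k/ΣG = 0.5404.)

I ≈ 0.680 A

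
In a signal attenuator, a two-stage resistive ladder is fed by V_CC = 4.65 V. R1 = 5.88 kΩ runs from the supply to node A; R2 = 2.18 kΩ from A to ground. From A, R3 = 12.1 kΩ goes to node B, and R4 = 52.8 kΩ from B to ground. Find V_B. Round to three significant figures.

The second stage (R3 + R4 = 64.90 kΩ) loads node A in parallel with R2.
R2 ‖ (R3+R4) = 2.109 kΩ.
So V_A = 4.65 × 0.2640 = 1.228 V.
Stage 2 is unloaded, so V_B = V_A · R4/(R3+R4) = 1.228 × 52.8/64.90 = 0.9987 V.

V_B ≈ 0.999 V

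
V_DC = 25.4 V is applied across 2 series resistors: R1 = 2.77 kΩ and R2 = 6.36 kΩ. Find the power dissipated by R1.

P ≈ 21.4 mW

Series current I = V_DC/ΣR = 25.4/9.130 = 2.782 mA.
V(R1) = I·R = 7.706 V; P = V·I = 7.706 × 2.782 = 21.44 mW.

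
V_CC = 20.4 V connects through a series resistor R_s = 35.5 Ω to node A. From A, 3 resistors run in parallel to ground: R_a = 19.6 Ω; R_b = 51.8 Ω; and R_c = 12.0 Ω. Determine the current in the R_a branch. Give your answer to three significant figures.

Combine the parallel branches: R_p = (1/19.6 + 1/51.8 + 1/12.0)⁻¹ = 6.508 Ω.
Node voltage V_A = V_CC · R_p/(R_s + R_p) = 20.4 × 0.1549 = 3.160 V.
Branch current I = V_A/R_a = 3.160/19.6 = 0.1612 A.
(Equivalently: I_total = 0.4856 A, then current-divider fraction G_k/ΣG = 0.3320.)

I ≈ 0.161 A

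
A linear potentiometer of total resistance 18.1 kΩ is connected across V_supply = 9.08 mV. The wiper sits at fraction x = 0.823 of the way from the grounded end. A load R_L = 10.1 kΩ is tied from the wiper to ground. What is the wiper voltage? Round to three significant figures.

Lower segment x·R_p = 14.90 kΩ; upper segment (1−x)·R_p = 3.204 kΩ.
Lower segment in parallel with the load: 14.90 ‖ 10.1 = 6.019 kΩ.
Loaded-divider output: V_out = 9.08 × 0.6526 = 5.926 mV.
(Unloaded: V_out = x·V_supply = 7.47 mV.)

V_out ≈ 5.93 mV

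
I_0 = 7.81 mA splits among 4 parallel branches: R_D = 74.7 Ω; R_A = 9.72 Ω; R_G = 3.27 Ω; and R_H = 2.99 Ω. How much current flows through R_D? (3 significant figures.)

ΣG = 1/74.7 + 1/9.72 + 1/3.27 + 1/2.99 = 0.7565.
R_D takes the fraction G_k/ΣG = 0.01339/0.7565 = 0.01770, so I = 7.81 × 0.01770 = 0.1382 mA.

I ≈ 0.138 mA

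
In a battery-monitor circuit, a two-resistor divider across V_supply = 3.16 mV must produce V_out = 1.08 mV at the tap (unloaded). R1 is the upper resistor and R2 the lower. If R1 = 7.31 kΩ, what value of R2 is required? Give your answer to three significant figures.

V_out/V_supply = R2/(R1+R2) = 0.3418.
So R2 = R1 · V_out/(V_supply − V_out) = 7.31 × 1.08/(3.16 − 1.08) = 7.31 × 0.5192 = 3.796 kΩ.

R2 ≈ 3.80 kΩ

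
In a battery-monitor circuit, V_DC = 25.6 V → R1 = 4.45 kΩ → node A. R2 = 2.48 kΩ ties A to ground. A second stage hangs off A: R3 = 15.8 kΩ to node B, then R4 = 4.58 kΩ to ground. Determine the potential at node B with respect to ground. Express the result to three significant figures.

The second stage (R3 + R4 = 20.38 kΩ) loads node A in parallel with R2.
R2 ‖ (R3+R4) = 2.211 kΩ.
V_A = 25.6 × 2.211/(4.45 + 2.211) = 8.497 V.
Stage 2 is unloaded, so V_B = V_A · R4/(R3+R4) = 8.497 × 4.58/20.38 = 1.910 V.

V_B ≈ 1.91 V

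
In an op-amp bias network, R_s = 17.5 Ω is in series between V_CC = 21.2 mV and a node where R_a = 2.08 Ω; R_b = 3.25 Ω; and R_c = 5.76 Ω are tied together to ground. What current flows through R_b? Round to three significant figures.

I ≈ 0.366 mA

Combine the parallel branches: R_p = (1/2.08 + 1/3.25 + 1/5.76)⁻¹ = 1.039 Ω.
V_A by voltage divider: V_A = 21.2 × 1.039/(17.5 + 1.039) = 1.189 mV.
Branch current I = V_A/R_b = 1.189/3.25 = 0.3657 mA.
(Check via current divider: I_total = 1.144 mA; share G_k/ΣG = 0.3198 → same result.)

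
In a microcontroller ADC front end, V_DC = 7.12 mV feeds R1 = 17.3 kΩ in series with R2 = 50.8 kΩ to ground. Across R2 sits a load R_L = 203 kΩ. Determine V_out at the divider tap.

V_out ≈ 4.99 mV

The load sits in parallel with R2, giving an effective lower resistance R2' = R2·R_L/(R2+R_L) = 40.63 kΩ.
Then V_out = V_DC · R2'/(R1 + R2') = 7.12 × 40.63/57.93 = 4.994 mV.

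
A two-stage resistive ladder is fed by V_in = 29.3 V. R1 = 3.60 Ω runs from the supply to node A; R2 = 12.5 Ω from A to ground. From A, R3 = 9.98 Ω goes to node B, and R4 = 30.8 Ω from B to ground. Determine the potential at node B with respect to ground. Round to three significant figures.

The second stage (R3 + R4 = 40.78 Ω) loads node A in parallel with R2.
R2 ‖ (R3+R4) = 9.567 Ω.
First divider: V_A = V_in · 9.567/(3.60 + 9.567) = 21.29 V.
Stage 2 is unloaded, so V_B = V_A · R4/(R3+R4) = 21.29 × 30.8/40.78 = 16.08 V.

V_B ≈ 16.1 V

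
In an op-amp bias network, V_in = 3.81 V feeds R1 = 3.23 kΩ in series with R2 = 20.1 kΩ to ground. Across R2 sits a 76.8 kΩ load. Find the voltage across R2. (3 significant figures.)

V_out ≈ 3.17 V

First combine the lower leg with the load: R2 ‖ R_L = 15.93 kΩ.
Then V_out = V_in · R2'/(R1 + R2') = 3.81 × 15.93/19.16 = 3.168 V.
(Unloaded it would be 3.28 V; the load pulls it down.)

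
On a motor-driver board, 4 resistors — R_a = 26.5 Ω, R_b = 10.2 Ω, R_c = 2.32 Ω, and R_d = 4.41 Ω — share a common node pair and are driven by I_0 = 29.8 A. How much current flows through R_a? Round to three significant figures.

I ≈ 1.42 A

Total conductance ΣG = 1/26.5 + 1/10.2 + 1/2.32 + 1/4.41 = 0.7936 (units of 1/Ω).
Current divider: I(R_a) = I_0 · G_k/ΣG = 29.8 × (0.03774/0.7936) = 29.8 × 0.04755 = 1.417 A.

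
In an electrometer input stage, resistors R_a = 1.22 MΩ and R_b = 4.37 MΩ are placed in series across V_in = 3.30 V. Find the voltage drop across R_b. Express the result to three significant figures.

V ≈ 2.58 V

Series total: ΣR = 1.22 + 4.37 = 5.590 MΩ.
By the voltage-divider rule, V = 3.30 × 4.370/5.590 = 2.580 V.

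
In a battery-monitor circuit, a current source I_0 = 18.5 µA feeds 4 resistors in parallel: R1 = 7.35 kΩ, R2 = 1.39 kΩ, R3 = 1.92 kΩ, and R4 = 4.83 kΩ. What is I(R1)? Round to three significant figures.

Total conductance ΣG = 1/7.35 + 1/1.39 + 1/1.92 + 1/4.83 = 1.583 (units of 1/kΩ).
R1 takes the fraction G_k/ΣG = 0.1361/1.583 = 0.08593, so I = 18.5 × 0.08593 = 1.590 µA.

I ≈ 1.59 µA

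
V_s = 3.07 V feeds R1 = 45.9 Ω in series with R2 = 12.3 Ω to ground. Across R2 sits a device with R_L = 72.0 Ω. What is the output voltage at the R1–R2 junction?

V_out ≈ 0.572 V

First combine the lower leg with the load: R2 ‖ R_L = 10.51 Ω.
Voltage divider with the loaded lower leg: V_out = 3.07 × 10.51/(45.9 + 10.51) = 3.07 × 0.1862 = 0.5718 V.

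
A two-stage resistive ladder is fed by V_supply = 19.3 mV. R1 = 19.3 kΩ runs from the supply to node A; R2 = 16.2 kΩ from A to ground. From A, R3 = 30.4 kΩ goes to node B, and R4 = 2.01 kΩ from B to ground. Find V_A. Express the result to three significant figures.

Node A sees R2 in parallel with the series input of stage 2, R3 + R4 = 32.41 kΩ.
R2 ‖ (R3+R4) = 10.80 kΩ.
So V_A = 19.3 × 0.3588 = 6.925 mV.

V_A ≈ 6.93 mV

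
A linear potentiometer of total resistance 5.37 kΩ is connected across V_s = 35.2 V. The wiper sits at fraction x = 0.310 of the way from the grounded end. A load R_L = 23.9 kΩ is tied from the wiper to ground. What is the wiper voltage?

The pot divides into 3.705 kΩ above the wiper and 1.665 kΩ below.
R_L loads the lower segment: effective lower R = 1.556 kΩ.
Loaded-divider output: V_out = 35.2 × 0.2958 = 10.41 V.

V_out ≈ 10.4 V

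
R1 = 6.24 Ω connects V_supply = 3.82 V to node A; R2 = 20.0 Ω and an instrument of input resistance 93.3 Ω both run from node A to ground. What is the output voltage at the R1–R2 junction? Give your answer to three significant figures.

R2 ‖ R_L = (20.0 × 93.3)/(20.0 + 93.3) = 16.47 Ω.
Then V_out = V_supply · R2'/(R1 + R2') = 3.82 × 16.47/22.71 = 2.770 V.

V_out ≈ 2.77 V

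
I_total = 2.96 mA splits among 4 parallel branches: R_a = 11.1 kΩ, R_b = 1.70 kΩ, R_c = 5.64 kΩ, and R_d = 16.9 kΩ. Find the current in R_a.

I ≈ 0.292 mA

ΣG = 1/11.1 + 1/1.70 + 1/5.64 + 1/16.9 = 0.9148.
R_a takes the fraction G_k/ΣG = 0.09009/0.9148 = 0.09848, so I = 2.96 × 0.09848 = 0.2915 mA.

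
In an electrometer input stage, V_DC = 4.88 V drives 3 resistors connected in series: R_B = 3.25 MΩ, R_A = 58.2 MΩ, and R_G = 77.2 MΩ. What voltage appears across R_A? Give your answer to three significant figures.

Total series resistance ΣR = 3.25 + 58.2 + 77.2 = 138.7 MΩ.
By the voltage-divider rule, V = 4.88 × 58.20/138.7 = 2.048 V.

V ≈ 2.05 V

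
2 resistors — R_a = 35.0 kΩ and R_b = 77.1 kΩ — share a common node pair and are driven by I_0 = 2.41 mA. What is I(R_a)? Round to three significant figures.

Two-branch current divider: I_k = I_0 · R_other/(R_1 + R_2).
So I = 2.41 × 77.1/112.1 = 1.658 mA.

I ≈ 1.66 mA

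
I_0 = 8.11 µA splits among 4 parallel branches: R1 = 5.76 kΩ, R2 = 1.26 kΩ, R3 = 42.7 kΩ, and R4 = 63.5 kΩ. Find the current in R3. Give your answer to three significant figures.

I ≈ 0.189 µA

Conductances: ΣG = 1/5.76 + 1/1.26 + 1/42.7 + 1/63.5 = 1.006 (1/kΩ).
By the current-divider rule, I = I_0 · G_k/ΣG = 8.11 × 0.02327 = 0.1887 µA.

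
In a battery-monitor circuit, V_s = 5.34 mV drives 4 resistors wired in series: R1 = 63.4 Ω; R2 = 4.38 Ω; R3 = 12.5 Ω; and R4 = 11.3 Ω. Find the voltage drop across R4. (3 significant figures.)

V ≈ 0.659 mV

Total series resistance ΣR = 63.4 + 4.38 + 12.5 + 11.3 = 91.58 Ω.
V = V_s · R/ΣR = 5.34 × 0.1234 = 0.6589 mV.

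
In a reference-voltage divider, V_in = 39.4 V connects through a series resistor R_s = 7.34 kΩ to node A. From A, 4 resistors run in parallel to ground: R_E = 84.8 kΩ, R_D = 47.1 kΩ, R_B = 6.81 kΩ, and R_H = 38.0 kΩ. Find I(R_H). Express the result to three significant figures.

I ≈ 0.413 mA

Combine the parallel branches: R_p = (1/84.8 + 1/47.1 + 1/6.81 + 1/38.0)⁻¹ = 4.850 kΩ.
V_A by voltage divider: V_A = 39.4 × 4.850/(7.34 + 4.850) = 15.68 V.
Branch current I = V_A/R_H = 15.68/38.0 = 0.4125 mA.
(Check via current divider: I_total = 3.232 mA; share G_k/ΣG = 0.1276 → same result.)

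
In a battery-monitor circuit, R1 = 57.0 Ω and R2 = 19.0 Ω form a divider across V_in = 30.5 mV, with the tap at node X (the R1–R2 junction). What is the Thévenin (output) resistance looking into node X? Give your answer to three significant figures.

With V_in suppressed (replaced by a short), R_th = R1 ‖ R2 = (57.00 × 19.0)/(57.00 + 19.0) = 14.25 Ω.

R_th ≈ 14.2 Ω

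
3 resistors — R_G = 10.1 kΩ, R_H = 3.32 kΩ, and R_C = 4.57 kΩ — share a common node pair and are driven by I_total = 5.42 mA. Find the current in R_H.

I ≈ 2.64 mA

Total conductance ΣG = 1/10.1 + 1/3.32 + 1/4.57 = 0.6190 (units of 1/kΩ).
By the current-divider rule, I = I_total · G_k/ΣG = 5.42 × 0.4866 = 2.637 mA.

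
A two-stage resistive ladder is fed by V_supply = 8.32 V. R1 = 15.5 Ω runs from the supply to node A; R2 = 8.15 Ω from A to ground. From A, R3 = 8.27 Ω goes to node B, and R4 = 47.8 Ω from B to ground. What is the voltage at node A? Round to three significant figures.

V_A ≈ 2.62 V

Node A sees R2 in parallel with the series input of stage 2, R3 + R4 = 56.07 Ω.
R2 ‖ (R3+R4) = 7.116 Ω.
First divider: V_A = V_supply · 7.116/(15.5 + 7.116) = 2.618 V.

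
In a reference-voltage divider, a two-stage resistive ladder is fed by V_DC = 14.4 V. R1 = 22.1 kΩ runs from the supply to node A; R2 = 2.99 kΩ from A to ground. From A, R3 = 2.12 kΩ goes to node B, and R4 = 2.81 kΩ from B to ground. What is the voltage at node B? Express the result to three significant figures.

The second stage (R3 + R4 = 4.930 kΩ) loads node A in parallel with R2.
Effective lower resistance at A: R2 ‖ 4.930 = 1.861 kΩ.
First divider: V_A = V_DC · 1.861/(22.1 + 1.861) = 1.119 V.
Then the unloaded second divider: V_B = V_A × R4/(R3+R4) = 1.119 × 0.5700 = 0.6375 V.

V_B ≈ 0.638 V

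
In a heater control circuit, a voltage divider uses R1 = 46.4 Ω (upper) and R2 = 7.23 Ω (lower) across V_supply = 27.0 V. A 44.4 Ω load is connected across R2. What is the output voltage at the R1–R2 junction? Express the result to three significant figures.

V_out ≈ 3.19 V

The load sits in parallel with R2, giving an effective lower resistance R2' = R2·R_L/(R2+R_L) = 6.218 Ω.
Voltage divider with the loaded lower leg: V_out = 27.0 × 6.218/(46.4 + 6.218) = 27.0 × 0.1182 = 3.190 V.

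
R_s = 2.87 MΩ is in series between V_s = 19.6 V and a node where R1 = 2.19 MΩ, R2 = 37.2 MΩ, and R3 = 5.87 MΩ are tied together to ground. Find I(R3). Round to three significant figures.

I ≈ 1.16 µA

Equivalent of the parallel group: R_p = 1.529 MΩ.
V_A by voltage divider: V_A = 19.6 × 1.529/(2.87 + 1.529) = 6.814 V.
Branch current I = V_A/R3 = 6.814/5.87 = 1.161 µA.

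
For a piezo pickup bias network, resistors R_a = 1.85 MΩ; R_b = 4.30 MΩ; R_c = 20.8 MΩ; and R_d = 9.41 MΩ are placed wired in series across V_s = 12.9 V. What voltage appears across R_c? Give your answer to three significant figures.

V ≈ 7.38 V

Series total: ΣR = 1.85 + 4.30 + 20.8 + 9.41 = 36.36 MΩ.
V = V_s · R/ΣR = 12.9 × 0.5721 = 7.380 V.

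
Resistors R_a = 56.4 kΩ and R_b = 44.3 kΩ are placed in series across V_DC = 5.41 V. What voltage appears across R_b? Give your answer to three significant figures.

V ≈ 2.38 V

Total series resistance ΣR = 56.4 + 44.3 = 100.7 kΩ.
V = V_DC · R/ΣR = 5.41 × 0.4399 = 2.380 V.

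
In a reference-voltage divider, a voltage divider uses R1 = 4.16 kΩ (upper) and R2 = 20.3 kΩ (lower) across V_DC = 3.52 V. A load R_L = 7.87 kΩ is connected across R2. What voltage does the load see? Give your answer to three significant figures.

The load sits in parallel with R2, giving an effective lower resistance R2' = R2·R_L/(R2+R_L) = 5.671 kΩ.
Then V_out = V_DC · R2'/(R1 + R2') = 3.52 × 5.671/9.831 = 2.031 V.

V_out ≈ 2.03 V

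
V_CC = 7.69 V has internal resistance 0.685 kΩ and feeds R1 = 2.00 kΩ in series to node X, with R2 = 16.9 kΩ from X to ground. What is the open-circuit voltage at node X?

R1' = 0.685 + 2.00 = 2.685 kΩ (source resistance + R1).
V_th is the unloaded tap voltage: V_CC · R2/(R1'+R2) = 7.69 × 0.8629 = 6.636 V.

V_th ≈ 6.64 V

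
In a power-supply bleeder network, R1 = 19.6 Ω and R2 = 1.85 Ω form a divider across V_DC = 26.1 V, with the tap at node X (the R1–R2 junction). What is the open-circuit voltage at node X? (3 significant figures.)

V_th is the unloaded tap voltage: V_DC · R2/(R1+R2) = 26.1 × 0.08625 = 2.251 V.

V_th ≈ 2.25 V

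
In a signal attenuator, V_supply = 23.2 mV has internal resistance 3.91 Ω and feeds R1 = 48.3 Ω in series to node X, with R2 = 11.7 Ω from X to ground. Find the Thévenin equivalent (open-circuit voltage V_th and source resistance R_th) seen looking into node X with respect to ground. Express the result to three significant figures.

R1' = 3.91 + 48.3 = 52.21 Ω (source resistance + R1).
Open-circuit (no load on X): V_th = V_supply · R2/(R1' + R2) = 23.2 × 11.7/(52.21 + 11.7) = 4.247 mV.
Zeroing V_supply shorts the top of R1' to ground, so R_th = R1' ‖ R2 = 9.558 Ω.

V_th ≈ 4.25 mV, R_th ≈ 9.56 Ω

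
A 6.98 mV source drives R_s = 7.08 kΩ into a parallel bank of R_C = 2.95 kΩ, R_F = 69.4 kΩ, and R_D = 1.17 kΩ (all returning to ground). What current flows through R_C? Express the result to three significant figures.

I ≈ 0.248 µA

Equivalent of the parallel group: R_p = 0.8278 kΩ.
Node voltage V_A = V_DC · R_p/(R_s + R_p) = 6.98 × 0.1047 = 0.7306 mV.
Branch current I = V_A/R_C = 0.7306/2.95 = 0.2477 µA.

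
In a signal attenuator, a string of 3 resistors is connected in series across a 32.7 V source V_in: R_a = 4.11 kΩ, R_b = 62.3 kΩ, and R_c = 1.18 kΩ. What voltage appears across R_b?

V ≈ 30.1 V

Total series resistance ΣR = 4.11 + 62.3 + 1.18 = 67.59 kΩ.
V = V_in · R/ΣR = 32.7 × 0.9217 = 30.14 V.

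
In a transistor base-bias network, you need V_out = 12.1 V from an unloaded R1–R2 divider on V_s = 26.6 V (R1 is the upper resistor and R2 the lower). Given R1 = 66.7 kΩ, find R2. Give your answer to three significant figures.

Required fraction k = V_out/V_s = 0.4549.
R2 = R1 · 0.4549/(1 − 0.4549) = 55.66 kΩ.

R2 ≈ 55.7 kΩ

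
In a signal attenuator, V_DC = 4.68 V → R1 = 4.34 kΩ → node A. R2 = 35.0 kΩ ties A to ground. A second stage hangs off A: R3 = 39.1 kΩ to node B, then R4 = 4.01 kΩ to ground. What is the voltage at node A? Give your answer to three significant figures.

The second stage (R3 + R4 = 43.11 kΩ) loads node A in parallel with R2.
Effective lower resistance at A: R2 ‖ 43.11 = 19.32 kΩ.
First divider: V_A = V_DC · 19.32/(4.34 + 19.32) = 3.821 V.

V_A ≈ 3.82 V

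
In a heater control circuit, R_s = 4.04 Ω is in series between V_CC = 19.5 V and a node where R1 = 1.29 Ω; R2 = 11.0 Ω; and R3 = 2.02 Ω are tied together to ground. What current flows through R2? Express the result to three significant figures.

Combine the parallel branches: R_p = (1/1.29 + 1/11.0 + 1/2.02)⁻¹ = 0.7347 Ω.
V_A = 19.5 × 0.7347/4.775 = 3.000 V.
Branch current I = V_A/R2 = 3.000/11.0 = 0.2728 A.
(Check via current divider: I_total = 4.084 A; share G_k/ΣG = 0.06679 → same result.)

I ≈ 0.273 A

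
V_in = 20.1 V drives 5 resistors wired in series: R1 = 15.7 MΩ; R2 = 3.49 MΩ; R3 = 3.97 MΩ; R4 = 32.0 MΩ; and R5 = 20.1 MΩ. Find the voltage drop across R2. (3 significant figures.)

ΣR = 15.7 + 3.49 + 3.97 + 32.0 + 20.1 = 75.26 MΩ.
By the voltage-divider rule, V = 20.1 × 3.490/75.26 = 0.9321 V.

V ≈ 0.932 V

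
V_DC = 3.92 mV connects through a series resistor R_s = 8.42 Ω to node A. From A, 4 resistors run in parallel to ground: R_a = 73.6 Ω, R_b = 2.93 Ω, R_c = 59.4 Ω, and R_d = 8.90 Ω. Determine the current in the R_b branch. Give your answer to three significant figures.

Parallel bank: R_p = 1/(1/73.6 + 1/2.93 + 1/59.4 + 1/8.90) = 2.066 Ω.
V_A by voltage divider: V_A = 3.92 × 2.066/(8.42 + 2.066) = 0.7723 mV.
I(R_b) = V_A / R_b = 0.7723/2.93 = 0.2636 mA.

I ≈ 0.264 mA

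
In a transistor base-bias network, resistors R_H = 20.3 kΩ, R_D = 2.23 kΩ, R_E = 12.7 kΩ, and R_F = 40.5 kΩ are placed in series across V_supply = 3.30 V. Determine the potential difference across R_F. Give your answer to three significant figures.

V ≈ 1.76 V

Total series resistance ΣR = 20.3 + 2.23 + 12.7 + 40.5 = 75.73 kΩ.
V = V_supply · R/ΣR = 3.30 × 0.5348 = 1.765 V.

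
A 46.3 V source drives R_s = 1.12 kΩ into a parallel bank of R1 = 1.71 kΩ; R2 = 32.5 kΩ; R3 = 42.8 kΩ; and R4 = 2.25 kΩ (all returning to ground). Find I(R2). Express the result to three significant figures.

Combine the parallel branches: R_p = (1/1.71 + 1/32.5 + 1/42.8 + 1/2.25)⁻¹ = 0.9230 kΩ.
Node voltage V_A = V_DC · R_p/(R_s + R_p) = 46.3 × 0.4518 = 20.92 V.
Branch current I = V_A/R2 = 20.92/32.5 = 0.6436 mA.

I ≈ 0.644 mA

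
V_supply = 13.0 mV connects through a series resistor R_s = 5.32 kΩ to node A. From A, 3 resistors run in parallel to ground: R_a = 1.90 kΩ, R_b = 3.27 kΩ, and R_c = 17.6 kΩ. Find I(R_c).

I ≈ 0.129 µA

Equivalent of the parallel group: R_p = 1.125 kΩ.
V_A = 13.0 × 1.125/6.445 = 2.269 mV.
Branch current I = V_A/R_c = 2.269/17.6 = 0.1289 µA.
(Check via current divider: I_total = 2.017 µA; share G_k/ΣG = 0.06392 → same result.)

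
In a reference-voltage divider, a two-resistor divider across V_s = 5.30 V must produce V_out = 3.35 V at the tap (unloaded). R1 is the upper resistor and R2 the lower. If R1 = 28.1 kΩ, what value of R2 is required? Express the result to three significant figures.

Required fraction k = V_out/V_s = 0.6321.
R2 = R1 · 0.6321/(1 − 0.6321) = 48.27 kΩ.

R2 ≈ 48.3 kΩ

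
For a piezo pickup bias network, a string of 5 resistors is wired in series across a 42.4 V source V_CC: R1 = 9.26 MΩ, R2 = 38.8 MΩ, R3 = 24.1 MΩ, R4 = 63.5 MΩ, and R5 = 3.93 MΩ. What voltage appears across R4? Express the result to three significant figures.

V ≈ 19.3 V

Total series resistance ΣR = 9.26 + 38.8 + 24.1 + 63.5 + 3.93 = 139.6 MΩ.
Voltage divider: V = V_CC · (63.50 / 139.6) = 42.4 × 0.4549 = 19.29 V.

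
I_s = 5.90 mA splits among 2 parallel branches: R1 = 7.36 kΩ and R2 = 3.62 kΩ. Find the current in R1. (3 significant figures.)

I ≈ 1.95 mA

With just two branches, the current splits inversely with resistance.
I(R1) = 5.90 × 3.62/(7.36 + 3.62) = 5.90 × 0.3297 = 1.945 mA.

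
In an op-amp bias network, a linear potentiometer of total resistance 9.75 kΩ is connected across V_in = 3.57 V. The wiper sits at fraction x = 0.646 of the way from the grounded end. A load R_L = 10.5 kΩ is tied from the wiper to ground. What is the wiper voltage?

Lower segment x·R_p = 6.298 kΩ; upper segment (1−x)·R_p = 3.451 kΩ.
R_L loads the lower segment: effective lower R = 3.937 kΩ.
Then V_out = V_in · 3.937/(3.451 + 3.937) = 1.902 V.
(Unloaded: V_out = x·V_in = 2.31 V.)

V_out ≈ 1.90 V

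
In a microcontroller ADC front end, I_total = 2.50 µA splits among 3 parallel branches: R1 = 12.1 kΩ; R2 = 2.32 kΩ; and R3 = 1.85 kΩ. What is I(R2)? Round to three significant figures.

Conductances: ΣG = 1/12.1 + 1/2.32 + 1/1.85 = 1.054 (1/kΩ).
By the current-divider rule, I = I_total · G_k/ΣG = 2.50 × 0.4089 = 1.022 µA.

I ≈ 1.02 µA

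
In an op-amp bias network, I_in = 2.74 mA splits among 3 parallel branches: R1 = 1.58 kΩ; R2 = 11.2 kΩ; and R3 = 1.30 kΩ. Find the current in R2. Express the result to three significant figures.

ΣG = 1/1.58 + 1/11.2 + 1/1.30 = 1.491.
By the current-divider rule, I = I_in · G_k/ΣG = 2.74 × 0.05987 = 0.1640 mA.

I ≈ 0.164 mA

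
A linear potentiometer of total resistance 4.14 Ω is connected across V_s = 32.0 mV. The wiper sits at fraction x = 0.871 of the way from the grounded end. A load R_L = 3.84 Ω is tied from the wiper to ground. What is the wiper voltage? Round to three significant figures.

V_out ≈ 24.9 mV

Lower segment x·R_p = 3.606 Ω; upper segment (1−x)·R_p = 0.5341 Ω.
Lower segment in parallel with the load: 3.606 ‖ 3.84 = 1.860 Ω.
Then V_out = V_s · 1.860/(0.5341 + 1.860) = 24.86 mV.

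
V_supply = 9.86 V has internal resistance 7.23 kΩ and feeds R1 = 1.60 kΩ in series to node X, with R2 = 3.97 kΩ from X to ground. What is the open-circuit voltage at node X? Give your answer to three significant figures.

V_th ≈ 3.06 V

R1' = 7.23 + 1.60 = 8.830 kΩ (source resistance + R1).
V_th is the unloaded tap voltage: V_supply · R2/(R1'+R2) = 9.86 × 0.3102 = 3.058 V.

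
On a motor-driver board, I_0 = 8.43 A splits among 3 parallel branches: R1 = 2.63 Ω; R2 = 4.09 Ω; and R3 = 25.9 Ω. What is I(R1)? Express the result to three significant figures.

I ≈ 4.83 A

ΣG = 1/2.63 + 1/4.09 + 1/25.9 = 0.6633.
By the current-divider rule, I = I_0 · G_k/ΣG = 8.43 × 0.5732 = 4.832 A.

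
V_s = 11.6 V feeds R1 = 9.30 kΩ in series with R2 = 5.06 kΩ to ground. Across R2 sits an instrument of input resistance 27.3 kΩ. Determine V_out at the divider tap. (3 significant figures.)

V_out ≈ 3.65 V

The load sits in parallel with R2, giving an effective lower resistance R2' = R2·R_L/(R2+R_L) = 4.269 kΩ.
Voltage divider with the loaded lower leg: V_out = 11.6 × 4.269/(9.30 + 4.269) = 11.6 × 0.3146 = 3.649 V.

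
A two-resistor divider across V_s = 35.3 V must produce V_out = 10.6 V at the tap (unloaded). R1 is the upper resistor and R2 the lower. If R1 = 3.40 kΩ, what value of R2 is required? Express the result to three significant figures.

R2 ≈ 1.46 kΩ

V_out/V_s = R2/(R1+R2) = 0.3003.
So R2 = R1 · V_out/(V_s − V_out) = 3.40 × 10.6/(35.3 − 10.6) = 3.40 × 0.4291 = 1.459 kΩ.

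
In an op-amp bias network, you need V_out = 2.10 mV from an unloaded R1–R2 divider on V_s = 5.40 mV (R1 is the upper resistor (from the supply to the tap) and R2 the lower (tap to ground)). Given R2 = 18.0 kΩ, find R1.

Required fraction k = V_out/V_s = 0.3889.
Rearranging, R1 = R2·(1−k)/k = 18.0 × 1.571 = 28.29 kΩ.

R1 ≈ 28.3 kΩ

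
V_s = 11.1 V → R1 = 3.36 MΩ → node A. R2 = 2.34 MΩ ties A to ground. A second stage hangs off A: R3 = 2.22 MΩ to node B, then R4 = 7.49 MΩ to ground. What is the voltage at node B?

V_B ≈ 3.08 V

Looking into the second stage from A: R3 + R4 = 9.710 MΩ appears in parallel with R2.
Effective lower resistance at A: R2 ‖ 9.710 = 1.886 MΩ.
V_A = 11.1 × 1.886/(3.36 + 1.886) = 3.990 V.
Then the unloaded second divider: V_B = V_A × R4/(R3+R4) = 3.990 × 0.7714 = 3.078 V.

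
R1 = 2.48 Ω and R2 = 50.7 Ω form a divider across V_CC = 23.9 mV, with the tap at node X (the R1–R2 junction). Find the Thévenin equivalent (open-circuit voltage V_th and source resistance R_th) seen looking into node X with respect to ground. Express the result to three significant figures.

Open-circuit (no load on X): V_th = V_CC · R2/(R1 + R2) = 23.9 × 50.7/(2.480 + 50.7) = 22.79 mV.
Zeroing V_CC shorts the top of R1 to ground, so R_th = R1 ‖ R2 = 2.364 Ω.

V_th ≈ 22.8 mV, R_th ≈ 2.36 Ω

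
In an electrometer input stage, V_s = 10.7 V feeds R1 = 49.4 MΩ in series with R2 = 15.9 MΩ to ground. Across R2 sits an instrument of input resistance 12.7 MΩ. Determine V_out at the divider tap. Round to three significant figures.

The load sits in parallel with R2, giving an effective lower resistance R2' = R2·R_L/(R2+R_L) = 7.060 MΩ.
Now apply the divider: V_out = 10.7 × 0.1251 = 1.338 V.

V_out ≈ 1.34 V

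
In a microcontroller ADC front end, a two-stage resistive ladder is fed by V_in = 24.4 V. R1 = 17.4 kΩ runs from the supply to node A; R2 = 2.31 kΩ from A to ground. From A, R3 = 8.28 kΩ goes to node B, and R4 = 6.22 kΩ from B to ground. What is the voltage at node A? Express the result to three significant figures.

V_A ≈ 2.51 V

Looking into the second stage from A: R3 + R4 = 14.50 kΩ appears in parallel with R2.
Effective lower resistance at A: R2 ‖ 14.50 = 1.993 kΩ.
So V_A = 24.4 × 0.1027 = 2.507 V.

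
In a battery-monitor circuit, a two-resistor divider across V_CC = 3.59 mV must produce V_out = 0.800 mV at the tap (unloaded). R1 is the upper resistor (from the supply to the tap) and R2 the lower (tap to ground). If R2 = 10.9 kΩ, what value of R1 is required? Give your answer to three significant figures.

Required fraction k = V_out/V_CC = 0.2228.
Rearranging, R1 = R2·(1−k)/k = 10.9 × 3.487 = 38.01 kΩ.

R1 ≈ 38.0 kΩ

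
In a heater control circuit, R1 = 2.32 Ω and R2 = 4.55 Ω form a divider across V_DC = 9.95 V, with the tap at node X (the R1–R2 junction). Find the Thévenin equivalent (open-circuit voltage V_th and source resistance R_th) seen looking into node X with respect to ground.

V_th ≈ 6.59 V, R_th ≈ 1.54 Ω

With X open, the divider is unloaded: V_th = 9.95 × 4.55/6.870 = 6.590 V.
Looking into X with the source shorted: R_th = R1·R2/(R1+R2) = 2.320 × 4.55/6.870 = 1.537 Ω.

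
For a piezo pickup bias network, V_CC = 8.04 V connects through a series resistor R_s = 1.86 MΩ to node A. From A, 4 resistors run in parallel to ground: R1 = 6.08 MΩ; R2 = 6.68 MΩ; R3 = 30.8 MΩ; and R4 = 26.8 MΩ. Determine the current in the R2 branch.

I ≈ 0.702 µA

Parallel bank: R_p = 1/(1/6.08 + 1/6.68 + 1/30.8 + 1/26.8) = 2.604 MΩ.
V_A = 8.04 × 2.604/4.464 = 4.690 V.
Branch current I = V_A/R2 = 4.690/6.68 = 0.7021 µA.
(Equivalently: I_total = 1.801 µA, then current-divider fraction G_k/ΣG = 0.3899.)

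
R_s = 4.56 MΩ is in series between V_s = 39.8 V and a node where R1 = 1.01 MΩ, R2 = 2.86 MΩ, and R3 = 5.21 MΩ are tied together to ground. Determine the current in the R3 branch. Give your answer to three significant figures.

I ≈ 0.957 µA

Parallel bank: R_p = 1/(1/1.01 + 1/2.86 + 1/5.21) = 0.6529 MΩ.
V_A = 39.8 × 0.6529/5.213 = 4.985 V.
Branch current I = V_A/R3 = 4.985/5.21 = 0.9567 µA.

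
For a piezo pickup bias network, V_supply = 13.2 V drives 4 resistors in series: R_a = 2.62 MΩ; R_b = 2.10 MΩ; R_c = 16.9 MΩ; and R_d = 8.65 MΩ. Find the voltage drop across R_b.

ΣR = 2.62 + 2.10 + 16.9 + 8.65 = 30.27 MΩ.
By the voltage-divider rule, V = 13.2 × 2.100/30.27 = 0.9158 V.

V ≈ 0.916 V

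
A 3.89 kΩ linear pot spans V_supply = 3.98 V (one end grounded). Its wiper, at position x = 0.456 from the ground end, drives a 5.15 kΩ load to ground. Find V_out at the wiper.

V_out ≈ 1.53 V

Lower segment x·R_p = 1.774 kΩ; upper segment (1−x)·R_p = 2.116 kΩ.
R_L loads the lower segment: effective lower R = 1.319 kΩ.
Loaded-divider output: V_out = 3.98 × 0.3840 = 1.528 V.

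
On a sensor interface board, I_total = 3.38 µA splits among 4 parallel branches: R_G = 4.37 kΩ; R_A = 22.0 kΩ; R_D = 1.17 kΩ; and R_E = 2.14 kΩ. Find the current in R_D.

I ≈ 1.81 µA

Conductances: ΣG = 1/4.37 + 1/22.0 + 1/1.17 + 1/2.14 = 1.596 (1/kΩ).
R_D takes the fraction G_k/ΣG = 0.8547/1.596 = 0.5354, so I = 3.38 × 0.5354 = 1.810 µA.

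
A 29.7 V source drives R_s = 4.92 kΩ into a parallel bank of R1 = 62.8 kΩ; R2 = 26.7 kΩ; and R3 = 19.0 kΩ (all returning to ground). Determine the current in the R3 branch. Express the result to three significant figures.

Parallel bank: R_p = 1/(1/62.8 + 1/26.7 + 1/19.0) = 9.433 kΩ.
V_A by voltage divider: V_A = 29.7 × 9.433/(4.92 + 9.433) = 19.52 V.
Branch current I = V_A/R3 = 19.52/19.0 = 1.027 mA.

I ≈ 1.03 mA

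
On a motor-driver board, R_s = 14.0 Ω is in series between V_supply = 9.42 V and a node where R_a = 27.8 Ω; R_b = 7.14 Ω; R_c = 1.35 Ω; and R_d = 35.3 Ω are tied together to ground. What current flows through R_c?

I ≈ 0.490 A

Parallel bank: R_p = 1/(1/27.8 + 1/7.14 + 1/1.35 + 1/35.3) = 1.058 Ω.
V_A by voltage divider: V_A = 9.42 × 1.058/(14.0 + 1.058) = 0.6619 V.
Branch current I = V_A/R_c = 0.6619/1.35 = 0.4903 A.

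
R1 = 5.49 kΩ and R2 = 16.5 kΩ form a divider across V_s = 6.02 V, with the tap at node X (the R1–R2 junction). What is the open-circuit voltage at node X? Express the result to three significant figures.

V_th ≈ 4.52 V

Open-circuit (no load on X): V_th = V_s · R2/(R1 + R2) = 6.02 × 16.5/(5.490 + 16.5) = 4.517 V.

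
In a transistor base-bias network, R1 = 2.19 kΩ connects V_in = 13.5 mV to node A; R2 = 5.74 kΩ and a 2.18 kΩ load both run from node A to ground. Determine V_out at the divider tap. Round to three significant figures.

R2 ‖ R_L = (5.74 × 2.18)/(5.74 + 2.18) = 1.580 kΩ.
Now apply the divider: V_out = 13.5 × 0.4191 = 5.658 mV.
(Unloaded it would be 9.77 mV; the load pulls it down.)

V_out ≈ 5.66 mV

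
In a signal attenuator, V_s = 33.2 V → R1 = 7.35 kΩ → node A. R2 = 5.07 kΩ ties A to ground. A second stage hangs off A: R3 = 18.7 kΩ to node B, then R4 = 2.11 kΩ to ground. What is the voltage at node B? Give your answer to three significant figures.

V_B ≈ 1.20 V

Node A sees R2 in parallel with the series input of stage 2, R3 + R4 = 20.81 kΩ.
Effective lower resistance at A: R2 ‖ 20.81 = 4.077 kΩ.
V_A = 33.2 × 4.077/(7.35 + 4.077) = 11.84 V.
Then the unloaded second divider: V_B = V_A × R4/(R3+R4) = 11.84 × 0.1014 = 1.201 V.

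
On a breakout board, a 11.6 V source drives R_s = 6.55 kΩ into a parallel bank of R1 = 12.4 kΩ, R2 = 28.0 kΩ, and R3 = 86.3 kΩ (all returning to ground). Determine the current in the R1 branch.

Combine the parallel branches: R_p = (1/12.4 + 1/28.0 + 1/86.3)⁻¹ = 7.816 kΩ.
Node voltage V_A = V_CC · R_p/(R_s + R_p) = 11.6 × 0.5441 = 6.311 V.
Branch current I = V_A/R1 = 6.311/12.4 = 0.5090 mA.
(Check via current divider: I_total = 0.8075 mA; share G_k/ΣG = 0.6303 → same result.)

I ≈ 0.509 mA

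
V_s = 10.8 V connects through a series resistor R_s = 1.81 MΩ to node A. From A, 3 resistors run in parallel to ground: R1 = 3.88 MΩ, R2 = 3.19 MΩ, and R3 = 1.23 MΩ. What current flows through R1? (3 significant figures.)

Equivalent of the parallel group: R_p = 0.7224 MΩ.
V_A = 10.8 × 0.7224/2.532 = 3.081 V.
I(R1) = V_A / R1 = 3.081/3.88 = 0.7941 µA.

I ≈ 0.794 µA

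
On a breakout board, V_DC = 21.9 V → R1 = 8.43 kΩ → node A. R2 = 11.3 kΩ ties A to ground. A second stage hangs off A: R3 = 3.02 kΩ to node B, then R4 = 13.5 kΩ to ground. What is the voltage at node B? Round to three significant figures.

Looking into the second stage from A: R3 + R4 = 16.52 kΩ appears in parallel with R2.
R2 ‖ (R3+R4) = 6.710 kΩ.
V_A = 21.9 × 6.710/(8.43 + 6.710) = 9.706 V.
V_B = V_A × 0.8172 = 7.932 V.

V_B ≈ 7.93 V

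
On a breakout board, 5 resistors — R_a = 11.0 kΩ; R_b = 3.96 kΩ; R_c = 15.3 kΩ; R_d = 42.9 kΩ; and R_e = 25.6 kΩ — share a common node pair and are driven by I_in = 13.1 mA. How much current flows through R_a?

Conductances: ΣG = 1/11.0 + 1/3.96 + 1/15.3 + 1/42.9 + 1/25.6 = 0.4712 (1/kΩ).
Current divider: I(R_a) = I_in · G_k/ΣG = 13.1 × (0.09091/0.4712) = 13.1 × 0.1929 = 2.528 mA.

I ≈ 2.53 mA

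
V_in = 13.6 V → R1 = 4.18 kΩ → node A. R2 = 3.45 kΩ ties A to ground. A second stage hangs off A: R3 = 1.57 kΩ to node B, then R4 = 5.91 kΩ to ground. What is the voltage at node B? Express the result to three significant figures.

Looking into the second stage from A: R3 + R4 = 7.480 kΩ appears in parallel with R2.
R2 ‖ (R3+R4) = 2.361 kΩ.
V_A = 13.6 × 2.361/(4.18 + 2.361) = 4.909 V.
V_B = V_A × 0.7901 = 3.879 V.

V_B ≈ 3.88 V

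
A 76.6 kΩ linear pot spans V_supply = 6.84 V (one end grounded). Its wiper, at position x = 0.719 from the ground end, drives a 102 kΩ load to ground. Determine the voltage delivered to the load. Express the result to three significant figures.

Split the track: R_lower = x·R_p = 55.08 kΩ, R_upper = (1−x)·R_p = 21.52 kΩ.
(x·R_p) ‖ R_L = 35.76 kΩ.
Loaded-divider output: V_out = 6.84 × 0.6243 = 4.270 V.
(Unloaded: V_out = x·V_supply = 4.92 V.)

V_out ≈ 4.27 V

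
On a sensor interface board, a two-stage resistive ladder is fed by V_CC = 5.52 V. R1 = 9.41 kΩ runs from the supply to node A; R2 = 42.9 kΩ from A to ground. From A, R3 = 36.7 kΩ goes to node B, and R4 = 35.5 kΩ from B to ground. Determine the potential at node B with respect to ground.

V_B ≈ 2.01 V

The second stage (R3 + R4 = 72.20 kΩ) loads node A in parallel with R2.
R2 ‖ (R3+R4) = 26.91 kΩ.
First divider: V_A = V_CC · 26.91/(9.41 + 26.91) = 4.090 V.
Stage 2 is unloaded, so V_B = V_A · R4/(R3+R4) = 4.090 × 35.5/72.20 = 2.011 V.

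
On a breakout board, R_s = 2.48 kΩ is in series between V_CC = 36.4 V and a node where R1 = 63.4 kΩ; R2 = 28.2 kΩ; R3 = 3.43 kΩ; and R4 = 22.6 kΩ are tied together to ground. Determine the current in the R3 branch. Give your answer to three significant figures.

I ≈ 5.41 mA

Parallel bank: R_p = 1/(1/63.4 + 1/28.2 + 1/3.43 + 1/22.6) = 2.584 kΩ.
Node voltage V_A = V_CC · R_p/(R_s + R_p) = 36.4 × 0.5102 = 18.57 V.
I(R3) = V_A / R3 = 18.57/3.43 = 5.415 mA.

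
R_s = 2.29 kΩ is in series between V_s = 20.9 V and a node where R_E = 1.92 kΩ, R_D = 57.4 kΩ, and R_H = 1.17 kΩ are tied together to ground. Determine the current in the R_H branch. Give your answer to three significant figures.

I ≈ 4.26 mA

Equivalent of the parallel group: R_p = 0.7179 kΩ.
V_A by voltage divider: V_A = 20.9 × 0.7179/(2.29 + 0.7179) = 4.988 V.
Branch current I = V_A/R_H = 4.988/1.17 = 4.263 mA.
(Check via current divider: I_total = 6.948 mA; share G_k/ΣG = 0.6136 → same result.)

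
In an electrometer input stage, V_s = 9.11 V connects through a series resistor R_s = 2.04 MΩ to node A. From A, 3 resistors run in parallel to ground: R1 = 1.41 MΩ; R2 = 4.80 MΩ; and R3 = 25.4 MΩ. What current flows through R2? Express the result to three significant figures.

I ≈ 0.643 µA

Equivalent of the parallel group: R_p = 1.045 MΩ.
V_A = 9.11 × 1.045/3.085 = 3.086 V.
I(R2) = V_A / R2 = 3.086/4.80 = 0.6429 µA.
(Check via current divider: I_total = 2.953 µA; share G_k/ΣG = 0.2177 → same result.)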